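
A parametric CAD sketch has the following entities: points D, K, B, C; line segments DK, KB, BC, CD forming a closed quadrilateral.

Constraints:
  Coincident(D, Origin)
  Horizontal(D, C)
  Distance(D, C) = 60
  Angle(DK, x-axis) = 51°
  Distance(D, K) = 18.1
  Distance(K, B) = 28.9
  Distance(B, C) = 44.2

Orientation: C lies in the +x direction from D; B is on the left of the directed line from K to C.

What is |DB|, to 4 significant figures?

46.92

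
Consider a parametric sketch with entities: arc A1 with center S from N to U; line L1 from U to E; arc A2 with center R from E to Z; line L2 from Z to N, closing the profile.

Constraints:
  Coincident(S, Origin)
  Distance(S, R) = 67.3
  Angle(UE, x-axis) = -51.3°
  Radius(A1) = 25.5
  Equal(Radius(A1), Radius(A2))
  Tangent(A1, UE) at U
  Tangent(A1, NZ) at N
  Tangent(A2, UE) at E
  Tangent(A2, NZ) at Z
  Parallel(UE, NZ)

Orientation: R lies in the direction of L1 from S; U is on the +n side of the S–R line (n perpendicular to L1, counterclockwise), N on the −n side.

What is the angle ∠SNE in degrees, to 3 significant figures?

52.8°

The slot axis is L1's direction at -51.3°, so u = (cos -51.3°, sin -51.3°) = (0.625, -0.780) and n = (−sin -51.3°, cos -51.3°) = (0.780, 0.625). S is at the origin and R lies 67.3 along u from S, so R = 67.3·u = (42.1, -52.5). Tangency of A1 to both parallel lines with radius 25.5 puts U and N at S ± 25.5·n: U = (19.9, 15.9), N = (-19.9, -15.9). Equal radii place E and Z the same way about R: E = R + 25.5·n = (62.0, -36.6), Z = R − 25.5·n = (22.2, -68.5). Then cos ∠SNE = NS·NE / (|NS||NE|), giving 52.8°.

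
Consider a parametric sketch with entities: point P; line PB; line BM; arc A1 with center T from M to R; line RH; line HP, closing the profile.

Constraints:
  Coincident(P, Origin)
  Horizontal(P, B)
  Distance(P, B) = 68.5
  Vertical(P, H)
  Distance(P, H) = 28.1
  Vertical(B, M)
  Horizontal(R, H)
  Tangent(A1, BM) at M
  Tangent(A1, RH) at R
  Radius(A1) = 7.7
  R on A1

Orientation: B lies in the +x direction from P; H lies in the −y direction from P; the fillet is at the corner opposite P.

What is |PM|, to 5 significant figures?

71.473

P is at the origin; P and B share the same y with |PB| = 68.5 and B on the +x side, so B = (68.500, 0.0000). PH is vertical with |PH| = 28.1 and H on the −y side, so H = (0.0000, -28.100). The virtual corner opposite P is at (68.500, -28.100). Since A1 is tangent to BM there, TM ⟂ BM and the tangent condition forces TR to be normal to RH, with radius 7.7, so the center T sits 7.7 in from both sides at T = (60.800, -20.400). That places the tangent points at M = (68.500, -20.400) on BM and R = (60.800, -28.100) on RH. Then |PM| = |M − P| = 71.473.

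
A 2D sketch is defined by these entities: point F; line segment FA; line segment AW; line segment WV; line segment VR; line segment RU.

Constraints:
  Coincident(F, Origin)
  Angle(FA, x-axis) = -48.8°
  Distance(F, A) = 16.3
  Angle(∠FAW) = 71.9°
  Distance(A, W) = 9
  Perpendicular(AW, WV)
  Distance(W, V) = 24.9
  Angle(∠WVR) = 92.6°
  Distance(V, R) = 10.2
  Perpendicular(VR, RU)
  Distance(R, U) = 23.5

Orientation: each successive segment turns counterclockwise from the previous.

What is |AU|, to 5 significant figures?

2.9407

∠WVR = 92.6° gives VR at -123.30° from the x-axis; with |VR| = 10.2, R = (-11.679, -0.33841). VR ⟂ RU, so RU runs at -33.300°; with |RU| = 23.5, U = (7.9626, -13.240). Then |AU| = |U − A| = 2.9407.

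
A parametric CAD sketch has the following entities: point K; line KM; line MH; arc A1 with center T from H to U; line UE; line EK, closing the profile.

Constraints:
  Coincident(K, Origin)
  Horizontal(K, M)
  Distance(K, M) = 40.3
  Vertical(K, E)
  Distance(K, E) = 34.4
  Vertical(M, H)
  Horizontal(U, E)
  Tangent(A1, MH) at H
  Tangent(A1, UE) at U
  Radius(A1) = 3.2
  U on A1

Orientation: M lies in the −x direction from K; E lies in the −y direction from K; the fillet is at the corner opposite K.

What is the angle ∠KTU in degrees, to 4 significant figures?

130.1°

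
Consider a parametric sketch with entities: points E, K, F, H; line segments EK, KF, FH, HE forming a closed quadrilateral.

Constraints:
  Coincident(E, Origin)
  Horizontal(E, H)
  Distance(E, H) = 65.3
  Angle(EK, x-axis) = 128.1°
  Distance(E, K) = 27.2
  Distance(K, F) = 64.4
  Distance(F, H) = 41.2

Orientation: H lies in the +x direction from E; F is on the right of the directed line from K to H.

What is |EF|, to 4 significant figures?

37.81

E is at the origin; E and H share the same y with |EH| = 65.3 and H in +x, so H = (65.3, 0). EK runs at 128.1° with |EK| = 27.2, so K = (-16.78, 21.40). F is determined by |KF| = 64.4 and |FH| = 41.2 together: it lies at the intersection of circle(K, 64.4) and circle(H, 41.2). With |KH| = 84.83, the foot of the radical line on KH is 56.85 from K and the perpendicular offset is √(64.4² − 56.85²) = 30.25. Taking the right-of-KH solution: F = (30.60, -22.21).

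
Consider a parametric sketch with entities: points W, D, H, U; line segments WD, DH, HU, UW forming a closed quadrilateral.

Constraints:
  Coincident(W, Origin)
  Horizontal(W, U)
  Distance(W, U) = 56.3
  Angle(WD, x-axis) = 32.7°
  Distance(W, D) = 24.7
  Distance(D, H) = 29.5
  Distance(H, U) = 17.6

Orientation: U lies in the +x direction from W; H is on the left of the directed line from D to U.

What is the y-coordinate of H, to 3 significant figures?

16.5

Checks: W.y = 0.00, U.y = 0.00 ✓; |DH| = 29.50 ✓; |HU| = 17.60 ✓.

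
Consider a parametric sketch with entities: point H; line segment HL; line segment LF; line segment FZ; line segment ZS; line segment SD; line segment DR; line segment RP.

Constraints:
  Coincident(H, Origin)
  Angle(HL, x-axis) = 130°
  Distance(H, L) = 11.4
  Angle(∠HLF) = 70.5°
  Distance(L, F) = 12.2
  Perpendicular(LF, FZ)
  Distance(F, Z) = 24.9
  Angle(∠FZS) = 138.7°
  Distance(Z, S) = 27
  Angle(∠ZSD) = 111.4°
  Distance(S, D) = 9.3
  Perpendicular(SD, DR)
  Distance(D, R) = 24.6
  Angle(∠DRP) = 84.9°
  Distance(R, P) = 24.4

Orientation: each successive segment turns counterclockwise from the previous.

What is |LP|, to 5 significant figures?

33.355

H is at the origin; HL runs at 130.0° with length 11.4, so L = (-7.3278, 8.7329). ∠HLF = 70.5° gives LF at -120.50° from the x-axis; with |LF| = 12.2, F = (-13.520, -1.7790). The perpendicularity gives FZ at right angles to LF, so FZ runs at -30.500°; with |FZ| = 24.9, Z = (7.9348, -14.417). ∠FZS = 138.7° gives ZS at 10.800° from the x-axis; with |ZS| = 27.0, S = (34.457, -9.3574). ∠ZSD = 111.4° gives SD at 79.400° from the x-axis; with |SD| = 9.3, D = (36.167, -0.21608). SD is perpendicular to DR, so DR runs at 169.40°; with |DR| = 24.6, R = (11.987, 4.3091). ∠DRP = 84.9° gives RP at -95.500° from the x-axis; with |RP| = 24.4, P = (9.6485, -19.979). Then |LP| = |P − L| = 33.355.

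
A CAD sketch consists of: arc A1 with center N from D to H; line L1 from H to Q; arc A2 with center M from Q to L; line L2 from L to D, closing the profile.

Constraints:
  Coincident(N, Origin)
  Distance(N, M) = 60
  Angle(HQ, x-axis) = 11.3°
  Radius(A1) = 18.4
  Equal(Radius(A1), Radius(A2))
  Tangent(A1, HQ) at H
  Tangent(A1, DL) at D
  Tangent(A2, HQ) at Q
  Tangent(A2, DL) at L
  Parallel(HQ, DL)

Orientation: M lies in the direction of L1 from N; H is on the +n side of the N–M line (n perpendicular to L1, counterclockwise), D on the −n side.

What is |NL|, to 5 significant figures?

62.758

The slot axis is L1's direction at 11.3°, so u = (cos 11.3°, sin 11.3°) = (0.98061, 0.19595) and n = (−sin 11.3°, cos 11.3°) = (-0.19595, 0.98061). N is at the origin and M lies 60.0 along u from N, so M = 60.0·u = (58.837, 11.757). Tangency of A1 to both parallel lines with radius 18.4 puts H and D at N ± 18.4·n: H = (-3.6054, 18.043), D = (3.6054, -18.043). Equal radii place Q and L the same way about M: Q = M + 18.4·n = (55.231, 29.800), L = M − 18.4·n = (62.442, -6.2865). Then |NL| = |L − N| = 62.758.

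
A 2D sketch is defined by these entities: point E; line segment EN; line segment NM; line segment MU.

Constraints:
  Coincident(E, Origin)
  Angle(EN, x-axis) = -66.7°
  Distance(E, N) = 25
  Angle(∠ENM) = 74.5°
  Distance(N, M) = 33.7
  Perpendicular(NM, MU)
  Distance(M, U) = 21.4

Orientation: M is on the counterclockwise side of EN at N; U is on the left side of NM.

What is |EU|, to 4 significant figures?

27.15

E is at the origin; EN runs at -66.7° with length 25.0, so N = 25.0·(cos -66.7°, sin -66.7°) = (9.889, -22.96). ∠ENM = 74.5°, so NM runs at -66.7° + (180° − 74.5°) = 38.80° from the x-axis; with |NM| = 33.7, M = N + 33.7·(cos 38.80°, sin 38.80°) = (36.15, -1.845). The perpendicularity gives MU at right angles to NM; with |MU| = 21.4 on the left of NM, U = M + 21.4·(-0.6266, 0.7793) = (22.74, 14.83). Then |EU| = |U − E| = 27.15.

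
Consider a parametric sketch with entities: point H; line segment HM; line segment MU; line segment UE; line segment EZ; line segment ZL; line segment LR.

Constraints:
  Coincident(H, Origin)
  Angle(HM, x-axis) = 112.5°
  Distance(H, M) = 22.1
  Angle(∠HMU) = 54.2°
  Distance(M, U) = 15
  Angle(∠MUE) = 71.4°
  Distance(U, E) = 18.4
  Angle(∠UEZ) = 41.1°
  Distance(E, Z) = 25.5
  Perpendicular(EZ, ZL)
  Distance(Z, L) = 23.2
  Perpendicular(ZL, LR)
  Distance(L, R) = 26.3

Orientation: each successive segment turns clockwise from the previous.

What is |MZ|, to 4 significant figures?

6.152

∠MUE = 71.4° gives UE at -121.9° from the x-axis; with |UE| = 18.4, E = (-3.583, 1.346). ∠UEZ = 41.1° gives EZ at 99.20° from the x-axis; with |EZ| = 25.5, Z = (-7.660, 26.52). Then |MZ| = |Z − M| = 6.152.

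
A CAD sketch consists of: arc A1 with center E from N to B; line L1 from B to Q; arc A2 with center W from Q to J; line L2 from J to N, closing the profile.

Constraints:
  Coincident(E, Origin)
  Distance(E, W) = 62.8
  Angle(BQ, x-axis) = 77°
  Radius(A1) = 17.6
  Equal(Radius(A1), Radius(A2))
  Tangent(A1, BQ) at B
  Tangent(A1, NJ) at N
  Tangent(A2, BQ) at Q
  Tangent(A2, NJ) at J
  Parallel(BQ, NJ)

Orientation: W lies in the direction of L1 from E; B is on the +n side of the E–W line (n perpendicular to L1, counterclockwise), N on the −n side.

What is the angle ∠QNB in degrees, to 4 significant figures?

60.73°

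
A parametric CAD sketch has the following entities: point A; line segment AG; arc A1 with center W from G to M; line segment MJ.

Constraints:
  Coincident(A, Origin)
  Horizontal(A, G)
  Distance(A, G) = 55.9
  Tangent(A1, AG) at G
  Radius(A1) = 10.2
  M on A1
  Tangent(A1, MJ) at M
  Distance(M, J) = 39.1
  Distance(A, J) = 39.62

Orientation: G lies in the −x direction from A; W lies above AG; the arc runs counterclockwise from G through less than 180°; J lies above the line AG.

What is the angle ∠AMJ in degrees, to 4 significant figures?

52.56°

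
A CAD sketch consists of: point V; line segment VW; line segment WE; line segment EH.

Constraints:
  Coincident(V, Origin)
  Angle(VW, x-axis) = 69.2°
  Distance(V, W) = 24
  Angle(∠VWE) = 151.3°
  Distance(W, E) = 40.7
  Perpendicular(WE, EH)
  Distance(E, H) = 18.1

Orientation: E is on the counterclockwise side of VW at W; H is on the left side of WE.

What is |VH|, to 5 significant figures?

62.101

V is at the origin; VW runs at 69.2° with length 24.0, so W = 24.0·(cos 69.2°, sin 69.2°) = (8.5226, 22.436). ∠VWE = 151.3°, so WE runs at 69.2° + (180° − 151.3°) = 97.900° from the x-axis; with |WE| = 40.7, E = W + 40.7·(cos 97.900°, sin 97.900°) = (2.9286, 62.750). WE ⟂ EH; with |EH| = 18.1 on the left of WE, H = E + 18.1·(-0.99051, -0.13744) = (-15.000, 60.262). Then |VH| = |H − V| = 62.101.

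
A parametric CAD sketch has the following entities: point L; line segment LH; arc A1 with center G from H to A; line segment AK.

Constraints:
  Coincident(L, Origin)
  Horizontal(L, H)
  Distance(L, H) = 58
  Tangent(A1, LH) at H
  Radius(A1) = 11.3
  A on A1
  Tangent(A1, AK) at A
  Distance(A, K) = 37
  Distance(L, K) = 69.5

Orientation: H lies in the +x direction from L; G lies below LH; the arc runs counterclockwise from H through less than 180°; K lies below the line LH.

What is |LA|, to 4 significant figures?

48.26

L is at the origin; L and H share the same y with |LH| = 58.0 and H on the +x side, so H = (58.00, 0.000). A1 meets LH tangentially, so GH is at right angles to LH, so G = H + (0, -11.3) = (58.00, -11.30). Since GA ⟂ AK (tangency), |GK| = √(11.3² + 37.0²) = 38.69 regardless of where A sits on A1. So K lies on both circle(L, 69.5) and circle(G, 38.69); the below-LH intersection is K = (49.29, -48.99). A is the foot of the tangent from K: A = (46.73, -12.08).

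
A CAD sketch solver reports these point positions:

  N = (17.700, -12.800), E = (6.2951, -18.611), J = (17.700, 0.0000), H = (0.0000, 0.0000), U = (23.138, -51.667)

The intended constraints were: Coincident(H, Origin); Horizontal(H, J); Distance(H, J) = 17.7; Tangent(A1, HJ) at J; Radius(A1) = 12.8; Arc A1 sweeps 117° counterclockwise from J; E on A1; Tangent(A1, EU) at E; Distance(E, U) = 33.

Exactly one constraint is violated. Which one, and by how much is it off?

Distance(E, U) = 33 — off by 4.10.

H = (0.00, 0.00) ✓; H.y = 0.00, J.y = 0.00 ✓; |HJ| = 17.70 ✓; ∠(NJ, JH) = 90.00° ✓; |NJ| = 12.80 ✓; bearing(N→E) − bearing(N→J) = 117.0° ✓; |NE| = 12.80 ✓; ∠(NE, EU) = 90.00° ✓; |EU| = 37.10 ✗.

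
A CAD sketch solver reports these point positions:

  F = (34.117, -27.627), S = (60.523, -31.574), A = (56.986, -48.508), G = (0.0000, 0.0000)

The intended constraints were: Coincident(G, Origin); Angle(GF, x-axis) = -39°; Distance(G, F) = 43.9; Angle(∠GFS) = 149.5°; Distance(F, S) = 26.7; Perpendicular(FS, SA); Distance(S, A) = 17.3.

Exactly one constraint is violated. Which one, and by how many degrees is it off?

Perpendicular(FS, SA) — off by 3.30°.

G = (0.00, 0.00) ✓; GF at -39.00° ✓; |GF| = 43.90 ✓; ∠GFS = 149.5° ✓; |FS| = 26.70 ✓; ∠(FS, SA) = 93.30° ✗; |SA| = 17.30 ✓.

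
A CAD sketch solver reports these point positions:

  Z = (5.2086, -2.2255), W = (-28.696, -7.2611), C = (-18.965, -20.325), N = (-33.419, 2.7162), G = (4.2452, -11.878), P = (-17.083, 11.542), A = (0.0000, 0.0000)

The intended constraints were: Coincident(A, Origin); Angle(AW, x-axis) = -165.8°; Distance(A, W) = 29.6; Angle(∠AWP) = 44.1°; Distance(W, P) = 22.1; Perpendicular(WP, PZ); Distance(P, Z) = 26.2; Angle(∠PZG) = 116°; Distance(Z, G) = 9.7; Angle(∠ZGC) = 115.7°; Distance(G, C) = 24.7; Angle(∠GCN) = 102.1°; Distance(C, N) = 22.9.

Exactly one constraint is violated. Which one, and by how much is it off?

Distance(C, N) = 22.9 — off by 4.30.

A = (0.00, 0.00) ✓; AW at -165.8° ✓; |AW| = 29.60 ✓; ∠AWP = 44.10° ✓; |WP| = 22.10 ✓; ∠(WP, PZ) = 90.00° ✓; |PZ| = 26.20 ✓; ∠PZG = 116.0° ✓; |ZG| = 9.700 ✓; ∠ZGC = 115.7° ✓; |GC| = 24.70 ✓; ∠GCN = 102.1° ✓; |CN| = 27.20 ✗.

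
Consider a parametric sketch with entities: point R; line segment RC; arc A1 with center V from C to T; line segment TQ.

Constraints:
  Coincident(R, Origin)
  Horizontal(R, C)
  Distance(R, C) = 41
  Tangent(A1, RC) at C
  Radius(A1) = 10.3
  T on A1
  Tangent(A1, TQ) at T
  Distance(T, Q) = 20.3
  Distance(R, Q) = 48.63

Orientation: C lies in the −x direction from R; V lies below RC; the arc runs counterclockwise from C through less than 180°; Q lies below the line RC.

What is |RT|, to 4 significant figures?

51.78

R is at the origin; R and C share the same y with |RC| = 41.0 and C on the −x side, so C = (-41.00, 0.000). A1 meets RC tangentially, so VC is at right angles to RC, so V = C + (0, -10.3) = (-41.00, -10.30). Since VT ⟂ TQ (tangency), |VQ| = √(10.3² + 20.3²) = 22.76 regardless of where T sits on A1. So Q lies on both circle(R, 48.63) and circle(V, 22.76); the below-RC intersection is Q = (-36.14, -32.54). T is the foot of the tangent from Q: T = (-48.98, -16.81).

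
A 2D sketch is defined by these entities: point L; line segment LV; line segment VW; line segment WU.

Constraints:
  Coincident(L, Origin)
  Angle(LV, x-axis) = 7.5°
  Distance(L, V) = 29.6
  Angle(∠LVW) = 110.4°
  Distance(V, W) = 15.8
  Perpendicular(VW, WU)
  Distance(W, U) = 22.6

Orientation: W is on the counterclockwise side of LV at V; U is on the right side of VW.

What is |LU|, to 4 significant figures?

56.72

L is at the origin; LV runs at 7.5° with length 29.6, so V = 29.6·(cos 7.5°, sin 7.5°) = (29.35, 3.864). ∠LVW = 110.4°, so VW runs at 7.5° + (180° − 110.4°) = 77.10° from the x-axis; with |VW| = 15.8, W = V + 15.8·(cos 77.10°, sin 77.10°) = (32.87, 19.26). VW ⟂ WU; with |WU| = 22.6 on the right of VW, U = W + 22.6·(0.9748, -0.2233) = (54.90, 14.22). Then |LU| = |U − L| = 56.72.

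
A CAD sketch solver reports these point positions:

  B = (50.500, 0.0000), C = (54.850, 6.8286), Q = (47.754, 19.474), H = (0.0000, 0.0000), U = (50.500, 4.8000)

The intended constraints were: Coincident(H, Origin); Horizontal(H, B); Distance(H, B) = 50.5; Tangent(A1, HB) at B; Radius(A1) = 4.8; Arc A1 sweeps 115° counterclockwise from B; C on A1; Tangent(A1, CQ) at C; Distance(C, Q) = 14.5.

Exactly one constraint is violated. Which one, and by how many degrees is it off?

Tangent(A1, CQ) at C — off by 4.30°.

H = (0.00, 0.00) ✓; H.y = 0.00, B.y = 0.00 ✓; |HB| = 50.50 ✓; ∠(UB, BH) = 90.00° ✓; |UB| = 4.800 ✓; bearing(U→C) − bearing(U→B) = 115.0° ✓; |UC| = 4.800 ✓; ∠(UC, CQ) = 85.70° ✗; |CQ| = 14.50 ✓.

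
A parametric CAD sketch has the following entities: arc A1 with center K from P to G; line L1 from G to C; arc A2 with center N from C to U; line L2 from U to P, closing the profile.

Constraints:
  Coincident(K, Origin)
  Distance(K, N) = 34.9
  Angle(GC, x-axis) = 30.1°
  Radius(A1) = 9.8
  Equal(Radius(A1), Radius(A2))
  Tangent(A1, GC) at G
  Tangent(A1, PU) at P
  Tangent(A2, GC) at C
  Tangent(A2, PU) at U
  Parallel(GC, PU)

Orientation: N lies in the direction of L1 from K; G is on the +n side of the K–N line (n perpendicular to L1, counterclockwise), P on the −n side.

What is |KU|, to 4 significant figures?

36.25

The slot axis is L1's direction at 30.1°, so u = (cos 30.1°, sin 30.1°) = (0.8652, 0.5015) and n = (−sin 30.1°, cos 30.1°) = (-0.5015, 0.8652). K is at the origin and N lies 34.9 along u from K, so N = 34.9·u = (30.19, 17.50). Tangency of A1 to both parallel lines with radius 9.8 puts G and P at K ± 9.8·n: G = (-4.915, 8.478), P = (4.915, -8.478). Equal radii place C and U the same way about N: C = N + 9.8·n = (25.28, 25.98), U = N − 9.8·n = (35.11, 9.024). Then |KU| = |U − K| = 36.25.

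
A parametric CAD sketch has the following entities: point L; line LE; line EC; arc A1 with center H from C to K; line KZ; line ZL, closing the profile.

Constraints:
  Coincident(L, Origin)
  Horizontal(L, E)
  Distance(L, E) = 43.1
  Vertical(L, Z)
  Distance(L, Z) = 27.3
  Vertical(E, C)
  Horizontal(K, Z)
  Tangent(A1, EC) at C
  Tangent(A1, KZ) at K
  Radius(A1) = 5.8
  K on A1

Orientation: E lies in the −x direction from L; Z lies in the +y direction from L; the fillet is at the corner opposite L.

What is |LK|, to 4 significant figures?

46.22

L is at the origin; LE is horizontal with |LE| = 43.1 and E on the −x side, so E = (-43.10, 0.000). L and Z share the same x with |LZ| = 27.3 and Z on the +y side, so Z = (0.000, 27.30). The virtual corner opposite L is at (-43.10, 27.30). Tangency of A1 to EC means the radius HC is perpendicular to EC and A1 meets KZ tangentially, so HK is at right angles to KZ, with radius 5.8, so the center H sits 5.8 in from both sides at H = (-37.30, 21.50). That places the tangent points at C = (-43.10, 21.50) on EC and K = (-37.30, 27.30) on KZ. Then |LK| = |K − L| = 46.22.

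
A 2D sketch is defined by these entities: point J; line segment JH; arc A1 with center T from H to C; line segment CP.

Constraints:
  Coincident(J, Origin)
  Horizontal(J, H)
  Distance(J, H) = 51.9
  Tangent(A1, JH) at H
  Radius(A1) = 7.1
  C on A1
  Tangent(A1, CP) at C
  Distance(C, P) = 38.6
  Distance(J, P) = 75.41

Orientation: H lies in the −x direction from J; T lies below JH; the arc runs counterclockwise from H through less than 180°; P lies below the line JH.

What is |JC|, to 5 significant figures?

59.397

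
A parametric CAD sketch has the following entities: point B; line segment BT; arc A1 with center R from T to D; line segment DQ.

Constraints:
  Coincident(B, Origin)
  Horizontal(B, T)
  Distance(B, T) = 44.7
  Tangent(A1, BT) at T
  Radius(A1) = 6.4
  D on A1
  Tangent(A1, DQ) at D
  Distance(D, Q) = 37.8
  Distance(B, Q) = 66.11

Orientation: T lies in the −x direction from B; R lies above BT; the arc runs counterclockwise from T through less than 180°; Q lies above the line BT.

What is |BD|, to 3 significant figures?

39.4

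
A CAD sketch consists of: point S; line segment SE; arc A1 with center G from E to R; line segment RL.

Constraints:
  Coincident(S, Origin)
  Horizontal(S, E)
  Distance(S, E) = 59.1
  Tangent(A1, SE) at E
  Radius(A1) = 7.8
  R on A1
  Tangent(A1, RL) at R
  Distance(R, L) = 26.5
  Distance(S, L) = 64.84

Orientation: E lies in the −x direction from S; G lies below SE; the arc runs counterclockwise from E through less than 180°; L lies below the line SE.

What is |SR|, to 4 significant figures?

67.06

Checks: |GE| = 7.800 ✓; |GR| = 7.800 ✓; ∠(GR, RL) = 90.00° ✓; |RL| = 26.50 ✓; |SL| = 64.84 ✓.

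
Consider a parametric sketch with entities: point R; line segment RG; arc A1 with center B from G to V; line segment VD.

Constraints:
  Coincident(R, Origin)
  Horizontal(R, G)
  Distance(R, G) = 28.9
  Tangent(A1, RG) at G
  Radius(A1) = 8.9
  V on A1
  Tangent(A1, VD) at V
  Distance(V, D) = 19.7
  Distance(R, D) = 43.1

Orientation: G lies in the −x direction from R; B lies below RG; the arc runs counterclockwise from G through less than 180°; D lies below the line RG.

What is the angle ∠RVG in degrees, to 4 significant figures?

37.25°

R is at the origin; RG is horizontal with |RG| = 28.9 and G on the −x side, so G = (-28.90, 0.000). Tangency of A1 to RG means the radius BG is perpendicular to RG, so B = G + (0, -8.9) = (-28.90, -8.900). Since BV ⟂ VD (tangency), |BD| = √(8.9² + 19.7²) = 21.62 regardless of where V sits on A1. So D lies on both circle(R, 43.1) and circle(B, 21.62); the below-RG intersection is D = (-30.49, -30.46). V is the foot of the tangent from D: V = (-37.26, -11.96).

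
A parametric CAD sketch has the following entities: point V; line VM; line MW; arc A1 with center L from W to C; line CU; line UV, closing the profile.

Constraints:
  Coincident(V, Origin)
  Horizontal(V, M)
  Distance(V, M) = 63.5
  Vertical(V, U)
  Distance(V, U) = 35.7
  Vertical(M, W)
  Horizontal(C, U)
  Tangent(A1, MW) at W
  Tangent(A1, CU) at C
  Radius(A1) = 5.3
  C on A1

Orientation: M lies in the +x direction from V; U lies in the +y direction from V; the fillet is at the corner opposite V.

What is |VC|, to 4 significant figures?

68.28

V is at the origin; V and M share the same y with |VM| = 63.5 and M on the +x side, so M = (63.50, 0.000). V and U share the same x with |VU| = 35.7 and U on the +y side, so U = (0.000, 35.70). The virtual corner opposite V is at (63.50, 35.70). A1 meets MW tangentially, so LW is at right angles to MW and tangency of A1 to CU means the radius LC is perpendicular to CU, with radius 5.3, so the center L sits 5.3 in from both sides at L = (58.20, 30.40). That places the tangent points at W = (63.50, 30.40) on MW and C = (58.20, 35.70) on CU. Then |VC| = |C − V| = 68.28.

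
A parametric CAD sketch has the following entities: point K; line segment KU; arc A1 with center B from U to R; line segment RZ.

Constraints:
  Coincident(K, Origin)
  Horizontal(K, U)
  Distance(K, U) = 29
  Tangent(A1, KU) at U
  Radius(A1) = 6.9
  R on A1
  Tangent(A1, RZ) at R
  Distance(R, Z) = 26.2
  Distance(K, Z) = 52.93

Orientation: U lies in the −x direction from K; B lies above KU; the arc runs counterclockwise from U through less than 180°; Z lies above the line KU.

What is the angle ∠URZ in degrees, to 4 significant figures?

110.9°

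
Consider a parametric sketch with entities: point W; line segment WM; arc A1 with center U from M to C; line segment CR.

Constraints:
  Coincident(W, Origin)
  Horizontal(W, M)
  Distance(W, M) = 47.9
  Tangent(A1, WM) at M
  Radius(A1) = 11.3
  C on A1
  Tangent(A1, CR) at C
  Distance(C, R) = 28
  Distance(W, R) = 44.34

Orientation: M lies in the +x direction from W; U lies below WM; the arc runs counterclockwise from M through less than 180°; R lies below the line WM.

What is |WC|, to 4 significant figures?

37.98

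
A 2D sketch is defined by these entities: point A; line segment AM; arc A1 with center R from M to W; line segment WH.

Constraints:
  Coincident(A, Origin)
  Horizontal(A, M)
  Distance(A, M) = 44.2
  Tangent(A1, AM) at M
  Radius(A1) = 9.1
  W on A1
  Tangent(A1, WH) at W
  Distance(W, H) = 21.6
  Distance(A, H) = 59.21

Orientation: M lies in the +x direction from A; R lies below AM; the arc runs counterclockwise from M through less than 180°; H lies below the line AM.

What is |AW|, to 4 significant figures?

39.70

A is at the origin; AM is horizontal with |AM| = 44.2 and M on the +x side, so M = (44.20, 0.000). Since A1 is tangent to AM there, RM ⟂ AM, so R = M + (0, -9.1) = (44.20, -9.100). Since RW ⟂ WH (tangency), |RH| = √(9.1² + 21.6²) = 23.44 regardless of where W sits on A1. So H lies on both circle(A, 59.21) and circle(R, 23.44); the below-AM intersection is H = (49.93, -31.83). W is the foot of the tangent from H: W = (36.93, -14.58).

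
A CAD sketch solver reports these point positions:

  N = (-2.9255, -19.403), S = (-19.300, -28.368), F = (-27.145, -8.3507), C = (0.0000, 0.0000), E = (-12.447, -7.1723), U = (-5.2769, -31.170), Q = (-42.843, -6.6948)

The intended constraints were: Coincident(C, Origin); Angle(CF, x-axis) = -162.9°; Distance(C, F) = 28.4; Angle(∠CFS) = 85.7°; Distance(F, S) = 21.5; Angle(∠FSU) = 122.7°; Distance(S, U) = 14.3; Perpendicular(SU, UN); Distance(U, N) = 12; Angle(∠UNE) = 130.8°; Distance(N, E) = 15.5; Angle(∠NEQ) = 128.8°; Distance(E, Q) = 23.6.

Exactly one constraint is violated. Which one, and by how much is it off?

Distance(E, Q) = 23.6 — off by 6.80.

C = (0.00, 0.00) ✓; CF at -162.9° ✓; |CF| = 28.40 ✓; ∠CFS = 85.70° ✓; |FS| = 21.50 ✓; ∠FSU = 122.7° ✓; |SU| = 14.30 ✓; ∠(SU, UN) = 90.00° ✓; |UN| = 12.00 ✓; ∠UNE = 130.8° ✓; |NE| = 15.50 ✓; ∠NEQ = 128.8° ✓; |EQ| = 30.40 ✗.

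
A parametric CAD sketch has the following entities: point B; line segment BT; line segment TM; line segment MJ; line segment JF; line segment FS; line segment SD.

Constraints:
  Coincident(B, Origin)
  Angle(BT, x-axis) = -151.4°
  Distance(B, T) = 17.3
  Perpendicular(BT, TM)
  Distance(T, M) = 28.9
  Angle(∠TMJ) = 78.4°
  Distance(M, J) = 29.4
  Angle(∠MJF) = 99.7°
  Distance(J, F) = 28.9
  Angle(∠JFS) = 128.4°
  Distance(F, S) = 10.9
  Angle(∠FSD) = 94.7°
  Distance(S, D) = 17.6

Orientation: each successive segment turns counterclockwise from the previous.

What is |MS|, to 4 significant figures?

45.48

∠MJF = 99.7° gives JF at 120.5° from the x-axis; with |JF| = 28.9, F = (6.433, 10.22). ∠JFS = 128.4° gives FS at 172.1° from the x-axis; with |FS| = 10.9, S = (-4.364, 11.72). Then |MS| = |S − M| = 45.48.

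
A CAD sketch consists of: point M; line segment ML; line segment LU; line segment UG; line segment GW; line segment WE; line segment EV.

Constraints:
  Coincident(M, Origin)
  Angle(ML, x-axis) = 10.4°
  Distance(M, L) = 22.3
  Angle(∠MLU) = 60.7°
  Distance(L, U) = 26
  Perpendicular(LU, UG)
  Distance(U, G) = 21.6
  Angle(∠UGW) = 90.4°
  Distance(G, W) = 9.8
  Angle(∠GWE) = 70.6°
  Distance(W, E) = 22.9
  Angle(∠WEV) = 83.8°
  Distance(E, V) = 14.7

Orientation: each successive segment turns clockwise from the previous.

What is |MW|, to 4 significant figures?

5.735

M is at the origin; ML runs at 10.4° with length 22.3, so L = (21.93, 4.026). ∠MLU = 60.7° gives LU at -108.9° from the x-axis; with |LU| = 26.0, U = (13.51, -20.57). LU is perpendicular to UG, so UG runs at 161.1°; with |UG| = 21.6, G = (-6.924, -13.58). ∠UGW = 90.4° gives GW at 71.50° from the x-axis; with |GW| = 9.8, W = (-3.814, -4.282). Then |MW| = |W − M| = 5.735.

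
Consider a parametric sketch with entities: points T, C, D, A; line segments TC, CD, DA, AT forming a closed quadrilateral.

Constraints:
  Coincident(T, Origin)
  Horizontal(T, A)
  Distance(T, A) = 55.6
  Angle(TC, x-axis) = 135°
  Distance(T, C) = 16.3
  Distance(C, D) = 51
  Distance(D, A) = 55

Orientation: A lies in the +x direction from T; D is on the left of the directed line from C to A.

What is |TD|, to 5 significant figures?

52.971

Checks: |TA| = 55.60 ✓; |TC| = 16.30 ✓; |CD| = 51.00 ✓; |DA| = 55.00 ✓.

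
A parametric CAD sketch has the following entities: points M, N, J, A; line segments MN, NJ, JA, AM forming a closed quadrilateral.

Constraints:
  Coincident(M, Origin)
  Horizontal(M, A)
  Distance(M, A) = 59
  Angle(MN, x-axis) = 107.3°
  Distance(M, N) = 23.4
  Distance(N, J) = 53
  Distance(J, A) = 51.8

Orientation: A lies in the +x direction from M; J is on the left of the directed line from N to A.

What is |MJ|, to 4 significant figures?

62.09

M is at the origin; MA is horizontal with |MA| = 59.0 and A in +x, so A = (59.0, 0). MN runs at 107.3° with |MN| = 23.4, so N = (-6.959, 22.34). J is determined by |NJ| = 53.0 and |JA| = 51.8 together: it lies at the intersection of circle(N, 53.0) and circle(A, 51.8). With |NA| = 69.64, the foot of the radical line on NA is 35.72 from N and the perpendicular offset is √(53.0² − 35.72²) = 39.15. Taking the left-of-NA solution: J = (39.44, 47.96).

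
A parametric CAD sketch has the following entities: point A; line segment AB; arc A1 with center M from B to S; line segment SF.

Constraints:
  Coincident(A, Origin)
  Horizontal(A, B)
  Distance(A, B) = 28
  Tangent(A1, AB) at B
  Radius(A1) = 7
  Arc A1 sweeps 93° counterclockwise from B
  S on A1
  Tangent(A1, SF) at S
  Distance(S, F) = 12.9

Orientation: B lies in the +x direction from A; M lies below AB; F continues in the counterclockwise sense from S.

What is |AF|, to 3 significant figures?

29.7

A is at the origin; A and B share the same y with |AB| = 28.0 and B on the +x side, so B = (28.0, 0.00). Since A1 is tangent to AB there, MB ⟂ AB, so M = B + (0, -7) = (28.0, -7.00). On A1, B sits at bearing 90° from M; a 93° counterclockwise sweep puts S at bearing 183°, so S = M + 7.0·(cos 183°, sin 183°) = (21.0, -7.37). Since A1 is tangent to SF there, MS ⟂ SF, so SF runs along (−sin 183°, cos 183°); with |SF| = 12.9, F = (21.7, -20.2). Then |AF| = |F − A| = 29.7.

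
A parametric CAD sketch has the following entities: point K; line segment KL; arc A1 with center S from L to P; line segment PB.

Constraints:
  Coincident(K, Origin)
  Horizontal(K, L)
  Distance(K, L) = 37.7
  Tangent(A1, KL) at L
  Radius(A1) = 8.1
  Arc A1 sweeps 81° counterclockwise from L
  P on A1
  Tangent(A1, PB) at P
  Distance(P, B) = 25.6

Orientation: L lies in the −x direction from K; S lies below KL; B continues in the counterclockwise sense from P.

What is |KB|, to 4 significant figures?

59.18

On A1, L sits at bearing 90° from S; an 81° counterclockwise sweep puts P at bearing 171°, so P = S + 8.1·(cos 171°, sin 171°) = (-45.70, -6.833). The tangent condition forces SP to be normal to PB, so PB runs along (−sin 171°, cos 171°); with |PB| = 25.6, B = (-49.70, -32.12). Then |KB| = |B − K| = 59.18.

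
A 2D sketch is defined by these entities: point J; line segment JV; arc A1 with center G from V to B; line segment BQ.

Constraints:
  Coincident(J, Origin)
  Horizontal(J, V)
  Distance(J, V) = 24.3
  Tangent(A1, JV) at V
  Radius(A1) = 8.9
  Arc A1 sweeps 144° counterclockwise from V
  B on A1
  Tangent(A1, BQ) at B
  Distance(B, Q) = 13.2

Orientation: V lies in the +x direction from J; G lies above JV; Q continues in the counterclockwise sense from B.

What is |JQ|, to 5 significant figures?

30.408

On A1, V sits at bearing -90° from G; a 144° counterclockwise sweep puts B at bearing 54°, so B = G + 8.9·(cos 54°, sin 54°) = (29.531, 16.100). The tangent condition forces GB to be normal to BQ, so BQ runs along (−sin 54°, cos 54°); with |BQ| = 13.2, Q = (18.852, 23.859). Then |JQ| = |Q − J| = 30.408.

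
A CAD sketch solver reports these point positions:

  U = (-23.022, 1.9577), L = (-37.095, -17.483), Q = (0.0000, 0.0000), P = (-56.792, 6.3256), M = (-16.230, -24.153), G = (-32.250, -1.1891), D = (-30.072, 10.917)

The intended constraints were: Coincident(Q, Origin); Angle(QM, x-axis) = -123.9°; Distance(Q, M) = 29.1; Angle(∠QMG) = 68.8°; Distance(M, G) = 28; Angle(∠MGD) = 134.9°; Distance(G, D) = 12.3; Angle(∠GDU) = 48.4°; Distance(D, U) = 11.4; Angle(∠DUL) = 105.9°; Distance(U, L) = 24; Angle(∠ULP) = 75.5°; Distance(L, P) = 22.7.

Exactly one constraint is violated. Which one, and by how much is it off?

Distance(L, P) = 22.7 — off by 8.20.

Q = (0.00, 0.00) ✓; QM at -123.9° ✓; |QM| = 29.10 ✓; ∠QMG = 68.80° ✓; |MG| = 28.00 ✓; ∠MGD = 134.9° ✓; |GD| = 12.30 ✓; ∠GDU = 48.40° ✓; |DU| = 11.40 ✓; ∠DUL = 105.9° ✓; |UL| = 24.00 ✓; ∠ULP = 75.50° ✓; |LP| = 30.90 ✗.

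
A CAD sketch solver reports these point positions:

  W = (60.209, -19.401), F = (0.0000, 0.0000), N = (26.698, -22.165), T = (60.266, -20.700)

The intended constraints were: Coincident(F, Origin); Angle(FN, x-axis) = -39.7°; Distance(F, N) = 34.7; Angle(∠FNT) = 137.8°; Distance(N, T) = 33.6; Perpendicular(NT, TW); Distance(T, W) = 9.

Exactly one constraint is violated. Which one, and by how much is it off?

Distance(T, W) = 9 — off by 7.70.

F = (0.00, 0.00) ✓; FN at -39.70° ✓; |FN| = 34.70 ✓; ∠FNT = 137.8° ✓; |NT| = 33.60 ✓; ∠(NT, TW) = 90.01° ✓; |TW| = 1.300 ✗.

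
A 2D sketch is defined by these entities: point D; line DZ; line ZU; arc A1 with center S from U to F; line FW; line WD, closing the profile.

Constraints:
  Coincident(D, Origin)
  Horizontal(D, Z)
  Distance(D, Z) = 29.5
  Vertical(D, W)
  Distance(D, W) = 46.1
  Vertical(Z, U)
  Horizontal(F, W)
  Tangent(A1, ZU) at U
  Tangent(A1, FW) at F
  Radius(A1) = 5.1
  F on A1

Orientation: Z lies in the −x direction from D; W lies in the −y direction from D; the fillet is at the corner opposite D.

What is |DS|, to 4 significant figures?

47.71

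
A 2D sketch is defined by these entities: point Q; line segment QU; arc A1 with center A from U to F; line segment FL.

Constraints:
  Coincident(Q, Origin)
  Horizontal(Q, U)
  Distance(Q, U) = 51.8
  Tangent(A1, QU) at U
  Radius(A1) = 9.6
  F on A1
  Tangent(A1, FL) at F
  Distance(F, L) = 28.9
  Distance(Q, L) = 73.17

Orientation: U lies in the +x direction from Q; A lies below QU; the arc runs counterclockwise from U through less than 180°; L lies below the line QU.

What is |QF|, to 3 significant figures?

47.0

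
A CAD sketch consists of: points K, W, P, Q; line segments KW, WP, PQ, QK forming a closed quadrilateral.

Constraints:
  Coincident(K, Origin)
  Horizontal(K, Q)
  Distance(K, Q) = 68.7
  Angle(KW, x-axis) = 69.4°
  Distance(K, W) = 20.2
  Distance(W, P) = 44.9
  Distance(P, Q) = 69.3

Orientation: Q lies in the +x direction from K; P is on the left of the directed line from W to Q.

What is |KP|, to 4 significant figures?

64.88

Checks: |WP| = 44.90 ✓; |PQ| = 69.30 ✓.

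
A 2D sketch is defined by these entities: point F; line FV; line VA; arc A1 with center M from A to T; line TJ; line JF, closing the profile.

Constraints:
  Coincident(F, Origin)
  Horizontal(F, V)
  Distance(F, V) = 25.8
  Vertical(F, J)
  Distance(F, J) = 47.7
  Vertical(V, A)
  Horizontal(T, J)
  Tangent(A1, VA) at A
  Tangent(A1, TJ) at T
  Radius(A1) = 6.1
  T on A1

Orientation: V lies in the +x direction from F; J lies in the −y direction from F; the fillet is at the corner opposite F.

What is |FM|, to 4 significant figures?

46.03

F and J share the same x with |FJ| = 47.7 and J on the −y side, so J = (0.000, -47.70). The virtual corner opposite F is at (25.80, -47.70). Tangency of A1 to VA means the radius MA is perpendicular to VA and A1 meets TJ tangentially, so MT is at right angles to TJ, with radius 6.1, so the center M sits 6.1 in from both sides at M = (19.70, -41.60). Then |FM| = |M − F| = 46.03.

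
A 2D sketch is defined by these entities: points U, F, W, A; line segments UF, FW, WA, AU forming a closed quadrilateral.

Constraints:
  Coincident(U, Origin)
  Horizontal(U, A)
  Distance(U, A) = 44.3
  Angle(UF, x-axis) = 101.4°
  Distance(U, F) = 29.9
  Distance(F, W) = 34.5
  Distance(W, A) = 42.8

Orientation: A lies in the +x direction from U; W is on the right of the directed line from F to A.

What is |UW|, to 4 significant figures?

4.664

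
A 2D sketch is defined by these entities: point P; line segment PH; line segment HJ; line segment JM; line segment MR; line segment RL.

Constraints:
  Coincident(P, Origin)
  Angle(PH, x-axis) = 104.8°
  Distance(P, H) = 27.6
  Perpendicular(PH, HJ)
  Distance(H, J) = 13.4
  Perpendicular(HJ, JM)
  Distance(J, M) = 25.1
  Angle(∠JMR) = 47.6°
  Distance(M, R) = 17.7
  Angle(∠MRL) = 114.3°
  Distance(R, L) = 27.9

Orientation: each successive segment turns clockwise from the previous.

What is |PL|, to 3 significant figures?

41.9

∠JMR = 47.6° gives MR at 152° from the x-axis; with |MR| = 17.7, R = (-3.37, 14.0). ∠MRL = 114.3° gives RL at 86.7° from the x-axis; with |RL| = 27.9, L = (-1.76, 41.9). Then |PL| = |L − P| = 41.9.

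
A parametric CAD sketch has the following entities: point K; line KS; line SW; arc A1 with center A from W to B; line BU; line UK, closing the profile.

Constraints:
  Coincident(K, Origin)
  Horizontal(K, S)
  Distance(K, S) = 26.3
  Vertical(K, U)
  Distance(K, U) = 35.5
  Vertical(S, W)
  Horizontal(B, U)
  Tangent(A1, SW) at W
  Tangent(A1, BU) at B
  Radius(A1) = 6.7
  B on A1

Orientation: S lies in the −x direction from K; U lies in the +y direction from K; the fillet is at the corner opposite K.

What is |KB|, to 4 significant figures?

40.55

K is at the origin; K and S share the same y with |KS| = 26.3 and S on the −x side, so S = (-26.30, 0.000). KU is vertical with |KU| = 35.5 and U on the +y side, so U = (0.000, 35.50). The virtual corner opposite K is at (-26.30, 35.50). Since A1 is tangent to SW there, AW ⟂ SW and the tangent condition forces AB to be normal to BU, with radius 6.7, so the center A sits 6.7 in from both sides at A = (-19.60, 28.80). That places the tangent points at W = (-26.30, 28.80) on SW and B = (-19.60, 35.50) on BU. Then |KB| = |B − K| = 40.55.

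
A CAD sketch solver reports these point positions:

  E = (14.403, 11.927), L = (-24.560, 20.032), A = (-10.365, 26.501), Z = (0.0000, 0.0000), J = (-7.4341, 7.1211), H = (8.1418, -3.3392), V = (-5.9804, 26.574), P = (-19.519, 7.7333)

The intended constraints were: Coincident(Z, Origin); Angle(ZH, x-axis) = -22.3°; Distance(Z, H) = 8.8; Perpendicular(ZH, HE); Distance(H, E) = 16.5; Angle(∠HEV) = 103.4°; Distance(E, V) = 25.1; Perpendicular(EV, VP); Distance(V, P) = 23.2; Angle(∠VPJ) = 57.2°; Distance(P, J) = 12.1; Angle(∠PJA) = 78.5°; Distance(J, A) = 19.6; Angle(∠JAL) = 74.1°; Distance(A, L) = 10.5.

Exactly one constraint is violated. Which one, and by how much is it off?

Distance(A, L) = 10.5 — off by 5.10.

Z = (0.00, 0.00) ✓; ZH at -22.30° ✓; |ZH| = 8.800 ✓; ∠(ZH, HE) = 90.00° ✓; |HE| = 16.50 ✓; ∠HEV = 103.4° ✓; |EV| = 25.10 ✓; ∠(EV, VP) = 90.00° ✓; |VP| = 23.20 ✓; ∠VPJ = 57.20° ✓; |PJ| = 12.10 ✓; ∠PJA = 78.50° ✓; |JA| = 19.60 ✓; ∠JAL = 74.10° ✓; |AL| = 15.60 ✗.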